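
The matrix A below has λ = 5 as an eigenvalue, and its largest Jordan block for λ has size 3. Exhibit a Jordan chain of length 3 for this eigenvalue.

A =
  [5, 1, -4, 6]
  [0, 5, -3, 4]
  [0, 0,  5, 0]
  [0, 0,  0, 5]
A Jordan chain for λ = 5 of length 3:
v_1 = (-3, 0, 0, 0)ᵀ
v_2 = (-4, -3, 0, 0)ᵀ
v_3 = (0, 0, 1, 0)ᵀ

Let N = A − (5)·I. We want v_3 with N^3 v_3 = 0 but N^2 v_3 ≠ 0; then v_{j-1} := N · v_j for j = 3, …, 2.

Pick v_3 = (0, 0, 1, 0)ᵀ.
Then v_2 = N · v_3 = (-4, -3, 0, 0)ᵀ.
Then v_1 = N · v_2 = (-3, 0, 0, 0)ᵀ.

Sanity check: (A − (5)·I) v_1 = (0, 0, 0, 0)ᵀ = 0. ✓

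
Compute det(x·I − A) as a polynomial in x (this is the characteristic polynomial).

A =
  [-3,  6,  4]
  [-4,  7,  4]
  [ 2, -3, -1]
x^3 - 3*x^2 + 3*x - 1

Expanding det(x·I − A) (e.g. by cofactor expansion or by noting that A is similar to its Jordan form J, which has the same characteristic polynomial as A) gives
  χ_A(x) = x^3 - 3*x^2 + 3*x - 1
which factors as (x - 1)^3. The eigenvalues (with algebraic multiplicities) are λ = 1 with multiplicity 3.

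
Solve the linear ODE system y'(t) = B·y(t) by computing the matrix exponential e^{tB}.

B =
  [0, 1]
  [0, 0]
e^{tB} =
  [1, t]
  [0, 1]

Strategy: write B = P · J · P⁻¹ where J is a Jordan canonical form, so e^{tB} = P · e^{tJ} · P⁻¹, and e^{tJ} can be computed block-by-block.

B has Jordan form
J =
  [0, 1]
  [0, 0]
(up to reordering of blocks).

Per-block formulas:
  For a 2×2 Jordan block J_2(0): exp(t · J_2(0)) = e^(0t)·(I + t·N), where N is the 2×2 nilpotent shift.

After assembling e^{tJ} and conjugating by P, we get:

e^{tB} =
  [1, t]
  [0, 1]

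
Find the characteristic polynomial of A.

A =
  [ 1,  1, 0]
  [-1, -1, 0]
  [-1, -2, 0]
x^3

Expanding det(x·I − A) (e.g. by cofactor expansion or by noting that A is similar to its Jordan form J, which has the same characteristic polynomial as A) gives
  χ_A(x) = x^3
which factors as x^3. The eigenvalues (with algebraic multiplicities) are λ = 0 with multiplicity 3.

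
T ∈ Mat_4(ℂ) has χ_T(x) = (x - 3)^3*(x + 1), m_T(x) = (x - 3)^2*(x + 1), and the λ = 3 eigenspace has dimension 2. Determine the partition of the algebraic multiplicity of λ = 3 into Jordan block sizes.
Block sizes for λ = 3: [2, 1]

Step 1 — from the characteristic polynomial, algebraic multiplicity of λ = 3 is 3. From dim ker(T − (3)·I) = 2, there are exactly 2 Jordan blocks for λ = 3.
Step 2 — from the minimal polynomial, the factor (x − 3)^2 tells us the largest block for λ = 3 has size 2.
Step 3 — with total size 3, 2 blocks, and largest block 2, the block sizes (in nonincreasing order) are [2, 1].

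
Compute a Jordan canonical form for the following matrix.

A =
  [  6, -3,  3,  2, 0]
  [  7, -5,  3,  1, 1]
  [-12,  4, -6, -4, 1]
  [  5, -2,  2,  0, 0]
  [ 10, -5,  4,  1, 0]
J_3(-1) ⊕ J_2(-1)

The characteristic polynomial is
  det(x·I − A) = x^5 + 5*x^4 + 10*x^3 + 10*x^2 + 5*x + 1 = (x + 1)^5

Eigenvalues and multiplicities (the geometric multiplicity of λ is n − rank(A − λI), which equals the number of Jordan blocks for λ):
  λ = -1: algebraic multiplicity = 5, geometric multiplicity = 2

Determining the block sizes for each eigenvalue:
  λ = -1: with am = 5 and gm = 2, the partition is not yet determined (e.g. several partitions of 5 into 2 parts exist). Let N = A − (-1)·I. Computing rank(N^1) = 3, rank(N^2) = 1, rank(N^3) = 0; the number of blocks of size ≥ j is rank(N^{j−1}) − rank(N^j), giving [2, 2, 1]. So we have 1 block(s) of size 3, 1 block(s) of size 2 → block sizes [3, 2]

Assembling the blocks gives a Jordan form
J =
  [-1,  1,  0,  0,  0]
  [ 0, -1,  1,  0,  0]
  [ 0,  0, -1,  0,  0]
  [ 0,  0,  0, -1,  1]
  [ 0,  0,  0,  0, -1]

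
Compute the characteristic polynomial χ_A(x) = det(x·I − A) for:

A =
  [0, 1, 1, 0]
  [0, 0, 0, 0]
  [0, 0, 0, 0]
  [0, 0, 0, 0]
x^4

Expanding det(x·I − A) (e.g. by cofactor expansion or by noting that A is similar to its Jordan form J, which has the same characteristic polynomial as A) gives
  χ_A(x) = x^4
which factors as x^4. The eigenvalues (with algebraic multiplicities) are λ = 0 with multiplicity 4.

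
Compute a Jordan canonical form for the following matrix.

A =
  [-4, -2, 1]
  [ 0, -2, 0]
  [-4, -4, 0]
J_2(-2) ⊕ J_1(-2)

The characteristic polynomial is
  det(x·I − A) = x^3 + 6*x^2 + 12*x + 8 = (x + 2)^3

Eigenvalues and multiplicities (the geometric multiplicity of λ is n − rank(A − λI), which equals the number of Jordan blocks for λ):
  λ = -2: algebraic multiplicity = 3, geometric multiplicity = 2

Determining the block sizes for each eigenvalue:
  λ = -2: 2 blocks summing to 3 forces exactly one block of size 2 and the rest size 1 → block sizes [2, 1]

Assembling the blocks gives a Jordan form
J =
  [-2,  1,  0]
  [ 0, -2,  0]
  [ 0,  0, -2]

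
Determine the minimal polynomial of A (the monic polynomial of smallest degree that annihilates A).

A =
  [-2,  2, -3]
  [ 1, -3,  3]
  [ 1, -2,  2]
x^2 + 2*x + 1

The characteristic polynomial is χ_A(x) = (x + 1)^3, so the eigenvalues are known. The minimal polynomial is
  m_A(x) = Π_λ (x − λ)^{k_λ}
where k_λ is the size of the *largest* Jordan block for λ (equivalently, the smallest k with (A − λI)^k v = 0 for every generalised eigenvector v of λ).

  λ = -1: largest Jordan block has size 2, contributing (x + 1)^2

So m_A(x) = (x + 1)^2 = x^2 + 2*x + 1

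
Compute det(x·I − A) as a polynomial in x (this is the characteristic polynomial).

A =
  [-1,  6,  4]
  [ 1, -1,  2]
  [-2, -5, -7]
x^3 + 9*x^2 + 27*x + 27

Expanding det(x·I − A) (e.g. by cofactor expansion or by noting that A is similar to its Jordan form J, which has the same characteristic polynomial as A) gives
  χ_A(x) = x^3 + 9*x^2 + 27*x + 27
which factors as (x + 3)^3. The eigenvalues (with algebraic multiplicities) are λ = -3 with multiplicity 3.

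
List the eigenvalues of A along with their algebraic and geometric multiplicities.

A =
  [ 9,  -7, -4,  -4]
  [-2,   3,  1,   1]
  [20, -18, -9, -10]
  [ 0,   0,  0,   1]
λ = 1: alg = 4, geom = 2

Step 1 — factor the characteristic polynomial to read off the algebraic multiplicities:
  χ_A(x) = (x - 1)^4

Step 2 — compute geometric multiplicities via the rank-nullity identity g(λ) = n − rank(A − λI):
  rank(A − (1)·I) = 2, so dim ker(A − (1)·I) = n − 2 = 2

Summary:
  λ = 1: algebraic multiplicity = 4, geometric multiplicity = 2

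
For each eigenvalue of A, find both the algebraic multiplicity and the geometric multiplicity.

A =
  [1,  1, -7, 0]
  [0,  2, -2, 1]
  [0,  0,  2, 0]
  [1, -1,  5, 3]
λ = 2: alg = 4, geom = 2

Step 1 — factor the characteristic polynomial to read off the algebraic multiplicities:
  χ_A(x) = (x - 2)^4

Step 2 — compute geometric multiplicities via the rank-nullity identity g(λ) = n − rank(A − λI):
  rank(A − (2)·I) = 2, so dim ker(A − (2)·I) = n − 2 = 2

Summary:
  λ = 2: algebraic multiplicity = 4, geometric multiplicity = 2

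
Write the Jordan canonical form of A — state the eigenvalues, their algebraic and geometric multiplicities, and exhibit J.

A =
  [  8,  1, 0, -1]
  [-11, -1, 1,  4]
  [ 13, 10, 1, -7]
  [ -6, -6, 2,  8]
J_3(4) ⊕ J_1(4)

The characteristic polynomial is
  det(x·I − A) = x^4 - 16*x^3 + 96*x^2 - 256*x + 256 = (x - 4)^4

Eigenvalues and multiplicities (the geometric multiplicity of λ is n − rank(A − λI), which equals the number of Jordan blocks for λ):
  λ = 4: algebraic multiplicity = 4, geometric multiplicity = 2

Determining the block sizes for each eigenvalue:
  λ = 4: with am = 4 and gm = 2, the partition is not yet determined (e.g. several partitions of 4 into 2 parts exist). Let N = A − (4)·I. Computing rank(N^1) = 2, rank(N^2) = 1, rank(N^3) = 0; the number of blocks of size ≥ j is rank(N^{j−1}) − rank(N^j), giving [2, 1, 1]. So we have 1 block(s) of size 3, 1 block(s) of size 1 → block sizes [3, 1]

Assembling the blocks gives a Jordan form
J =
  [4, 1, 0, 0]
  [0, 4, 1, 0]
  [0, 0, 4, 0]
  [0, 0, 0, 4]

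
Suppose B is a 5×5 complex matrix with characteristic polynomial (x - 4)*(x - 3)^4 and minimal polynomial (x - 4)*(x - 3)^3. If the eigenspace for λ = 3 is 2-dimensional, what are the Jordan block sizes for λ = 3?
Block sizes for λ = 3: [3, 1]

Step 1 — from the characteristic polynomial, algebraic multiplicity of λ = 3 is 4. From dim ker(B − (3)·I) = 2, there are exactly 2 Jordan blocks for λ = 3.
Step 2 — from the minimal polynomial, the factor (x − 3)^3 tells us the largest block for λ = 3 has size 3.
Step 3 — with total size 4, 2 blocks, and largest block 3, the block sizes (in nonincreasing order) are [3, 1].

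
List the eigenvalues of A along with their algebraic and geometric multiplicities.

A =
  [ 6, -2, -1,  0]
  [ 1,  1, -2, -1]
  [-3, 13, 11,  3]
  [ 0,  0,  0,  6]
λ = 6: alg = 4, geom = 2

Step 1 — factor the characteristic polynomial to read off the algebraic multiplicities:
  χ_A(x) = (x - 6)^4

Step 2 — compute geometric multiplicities via the rank-nullity identity g(λ) = n − rank(A − λI):
  rank(A − (6)·I) = 2, so dim ker(A − (6)·I) = n − 2 = 2

Summary:
  λ = 6: algebraic multiplicity = 4, geometric multiplicity = 2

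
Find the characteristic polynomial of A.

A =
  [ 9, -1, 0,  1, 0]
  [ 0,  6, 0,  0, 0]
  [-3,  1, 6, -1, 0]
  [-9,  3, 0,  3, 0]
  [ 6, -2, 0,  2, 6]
x^5 - 30*x^4 + 360*x^3 - 2160*x^2 + 6480*x - 7776

Expanding det(x·I − A) (e.g. by cofactor expansion or by noting that A is similar to its Jordan form J, which has the same characteristic polynomial as A) gives
  χ_A(x) = x^5 - 30*x^4 + 360*x^3 - 2160*x^2 + 6480*x - 7776
which factors as (x - 6)^5. The eigenvalues (with algebraic multiplicities) are λ = 6 with multiplicity 5.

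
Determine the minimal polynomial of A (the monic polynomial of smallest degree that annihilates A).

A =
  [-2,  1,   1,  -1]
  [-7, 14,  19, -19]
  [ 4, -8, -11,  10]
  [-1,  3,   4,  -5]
x^3 + 3*x^2 + 3*x + 1

The characteristic polynomial is χ_A(x) = (x + 1)^4, so the eigenvalues are known. The minimal polynomial is
  m_A(x) = Π_λ (x − λ)^{k_λ}
where k_λ is the size of the *largest* Jordan block for λ (equivalently, the smallest k with (A − λI)^k v = 0 for every generalised eigenvector v of λ).

  λ = -1: largest Jordan block has size 3, contributing (x + 1)^3

So m_A(x) = (x + 1)^3 = x^3 + 3*x^2 + 3*x + 1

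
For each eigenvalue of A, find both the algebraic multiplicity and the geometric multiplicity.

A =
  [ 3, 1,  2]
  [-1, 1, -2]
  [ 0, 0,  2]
λ = 2: alg = 3, geom = 2

Step 1 — factor the characteristic polynomial to read off the algebraic multiplicities:
  χ_A(x) = (x - 2)^3

Step 2 — compute geometric multiplicities via the rank-nullity identity g(λ) = n − rank(A − λI):
  rank(A − (2)·I) = 1, so dim ker(A − (2)·I) = n − 1 = 2

Summary:
  λ = 2: algebraic multiplicity = 3, geometric multiplicity = 2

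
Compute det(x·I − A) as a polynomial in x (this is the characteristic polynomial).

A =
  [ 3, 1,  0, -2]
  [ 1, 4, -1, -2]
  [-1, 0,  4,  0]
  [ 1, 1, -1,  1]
x^4 - 12*x^3 + 54*x^2 - 108*x + 81

Expanding det(x·I − A) (e.g. by cofactor expansion or by noting that A is similar to its Jordan form J, which has the same characteristic polynomial as A) gives
  χ_A(x) = x^4 - 12*x^3 + 54*x^2 - 108*x + 81
which factors as (x - 3)^4. The eigenvalues (with algebraic multiplicities) are λ = 3 with multiplicity 4.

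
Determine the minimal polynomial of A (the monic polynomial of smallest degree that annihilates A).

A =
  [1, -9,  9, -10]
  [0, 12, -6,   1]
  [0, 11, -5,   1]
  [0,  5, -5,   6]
x^4 - 14*x^3 + 61*x^2 - 84*x + 36

The characteristic polynomial is χ_A(x) = (x - 6)^2*(x - 1)^2, so the eigenvalues are known. The minimal polynomial is
  m_A(x) = Π_λ (x − λ)^{k_λ}
where k_λ is the size of the *largest* Jordan block for λ (equivalently, the smallest k with (A − λI)^k v = 0 for every generalised eigenvector v of λ).

  λ = 1: largest Jordan block has size 2, contributing (x − 1)^2
  λ = 6: largest Jordan block has size 2, contributing (x − 6)^2

So m_A(x) = (x - 6)^2*(x - 1)^2 = x^4 - 14*x^3 + 61*x^2 - 84*x + 36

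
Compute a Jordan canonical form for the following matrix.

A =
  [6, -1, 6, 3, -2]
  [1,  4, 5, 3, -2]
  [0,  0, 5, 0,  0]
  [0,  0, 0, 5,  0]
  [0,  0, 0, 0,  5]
J_3(5) ⊕ J_1(5) ⊕ J_1(5)

The characteristic polynomial is
  det(x·I − A) = x^5 - 25*x^4 + 250*x^3 - 1250*x^2 + 3125*x - 3125 = (x - 5)^5

Eigenvalues and multiplicities (the geometric multiplicity of λ is n − rank(A − λI), which equals the number of Jordan blocks for λ):
  λ = 5: algebraic multiplicity = 5, geometric multiplicity = 3

Determining the block sizes for each eigenvalue:
  λ = 5: with am = 5 and gm = 3, the partition is not yet determined (e.g. several partitions of 5 into 3 parts exist). Let N = A − (5)·I. Computing rank(N^1) = 2, rank(N^2) = 1, rank(N^3) = 0; the number of blocks of size ≥ j is rank(N^{j−1}) − rank(N^j), giving [3, 1, 1]. So we have 1 block(s) of size 3, 2 block(s) of size 1 → block sizes [3, 1, 1]

Assembling the blocks gives a Jordan form
J =
  [5, 1, 0, 0, 0]
  [0, 5, 1, 0, 0]
  [0, 0, 5, 0, 0]
  [0, 0, 0, 5, 0]
  [0, 0, 0, 0, 5]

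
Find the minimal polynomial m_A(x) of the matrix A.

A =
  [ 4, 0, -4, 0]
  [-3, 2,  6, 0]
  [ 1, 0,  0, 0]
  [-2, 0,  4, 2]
x^2 - 4*x + 4

The characteristic polynomial is χ_A(x) = (x - 2)^4, so the eigenvalues are known. The minimal polynomial is
  m_A(x) = Π_λ (x − λ)^{k_λ}
where k_λ is the size of the *largest* Jordan block for λ (equivalently, the smallest k with (A − λI)^k v = 0 for every generalised eigenvector v of λ).

  λ = 2: largest Jordan block has size 2, contributing (x − 2)^2

So m_A(x) = (x - 2)^2 = x^2 - 4*x + 4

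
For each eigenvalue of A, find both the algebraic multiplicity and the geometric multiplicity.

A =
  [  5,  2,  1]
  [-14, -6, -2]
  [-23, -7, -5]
λ = -2: alg = 3, geom = 1

Step 1 — factor the characteristic polynomial to read off the algebraic multiplicities:
  χ_A(x) = (x + 2)^3

Step 2 — compute geometric multiplicities via the rank-nullity identity g(λ) = n − rank(A − λI):
  rank(A − (-2)·I) = 2, so dim ker(A − (-2)·I) = n − 2 = 1

Summary:
  λ = -2: algebraic multiplicity = 3, geometric multiplicity = 1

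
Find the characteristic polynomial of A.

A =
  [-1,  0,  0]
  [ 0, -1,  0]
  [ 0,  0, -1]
x^3 + 3*x^2 + 3*x + 1

Expanding det(x·I − A) (e.g. by cofactor expansion or by noting that A is similar to its Jordan form J, which has the same characteristic polynomial as A) gives
  χ_A(x) = x^3 + 3*x^2 + 3*x + 1
which factors as (x + 1)^3. The eigenvalues (with algebraic multiplicities) are λ = -1 with multiplicity 3.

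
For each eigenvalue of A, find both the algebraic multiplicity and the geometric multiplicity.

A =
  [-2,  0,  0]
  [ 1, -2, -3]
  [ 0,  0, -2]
λ = -2: alg = 3, geom = 2

Step 1 — factor the characteristic polynomial to read off the algebraic multiplicities:
  χ_A(x) = (x + 2)^3

Step 2 — compute geometric multiplicities via the rank-nullity identity g(λ) = n − rank(A − λI):
  rank(A − (-2)·I) = 1, so dim ker(A − (-2)·I) = n − 1 = 2

Summary:
  λ = -2: algebraic multiplicity = 3, geometric multiplicity = 2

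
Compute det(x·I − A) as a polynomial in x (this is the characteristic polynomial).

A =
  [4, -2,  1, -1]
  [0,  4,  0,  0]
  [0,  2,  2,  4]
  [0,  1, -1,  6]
x^4 - 16*x^3 + 96*x^2 - 256*x + 256

Expanding det(x·I − A) (e.g. by cofactor expansion or by noting that A is similar to its Jordan form J, which has the same characteristic polynomial as A) gives
  χ_A(x) = x^4 - 16*x^3 + 96*x^2 - 256*x + 256
which factors as (x - 4)^4. The eigenvalues (with algebraic multiplicities) are λ = 4 with multiplicity 4.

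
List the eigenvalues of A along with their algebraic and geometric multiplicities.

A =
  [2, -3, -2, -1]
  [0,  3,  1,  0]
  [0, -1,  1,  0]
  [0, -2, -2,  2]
λ = 2: alg = 4, geom = 2

Step 1 — factor the characteristic polynomial to read off the algebraic multiplicities:
  χ_A(x) = (x - 2)^4

Step 2 — compute geometric multiplicities via the rank-nullity identity g(λ) = n − rank(A − λI):
  rank(A − (2)·I) = 2, so dim ker(A − (2)·I) = n − 2 = 2

Summary:
  λ = 2: algebraic multiplicity = 4, geometric multiplicity = 2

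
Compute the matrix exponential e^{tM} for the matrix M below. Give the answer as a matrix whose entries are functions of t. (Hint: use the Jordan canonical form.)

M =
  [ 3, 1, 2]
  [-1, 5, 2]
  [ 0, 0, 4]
e^{tM} =
  [-t*exp(4*t) + exp(4*t), t*exp(4*t), 2*t*exp(4*t)]
  [-t*exp(4*t), t*exp(4*t) + exp(4*t), 2*t*exp(4*t)]
  [0, 0, exp(4*t)]

Strategy: write M = P · J · P⁻¹ where J is a Jordan canonical form, so e^{tM} = P · e^{tJ} · P⁻¹, and e^{tJ} can be computed block-by-block.

M has Jordan form
J =
  [4, 1, 0]
  [0, 4, 0]
  [0, 0, 4]
(up to reordering of blocks).

Per-block formulas:
  For a 2×2 Jordan block J_2(4): exp(t · J_2(4)) = e^(4t)·(I + t·N), where N is the 2×2 nilpotent shift.
  For a 1×1 block at λ = 4: exp(t · [4]) = [e^(4t)].

After assembling e^{tJ} and conjugating by P, we get:

e^{tM} =
  [-t*exp(4*t) + exp(4*t), t*exp(4*t), 2*t*exp(4*t)]
  [-t*exp(4*t), t*exp(4*t) + exp(4*t), 2*t*exp(4*t)]
  [0, 0, exp(4*t)]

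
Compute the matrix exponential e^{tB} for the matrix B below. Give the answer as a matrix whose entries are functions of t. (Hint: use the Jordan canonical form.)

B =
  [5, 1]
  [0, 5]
e^{tB} =
  [exp(5*t), t*exp(5*t)]
  [0, exp(5*t)]

Strategy: write B = P · J · P⁻¹ where J is a Jordan canonical form, so e^{tB} = P · e^{tJ} · P⁻¹, and e^{tJ} can be computed block-by-block.

B has Jordan form
J =
  [5, 1]
  [0, 5]
(up to reordering of blocks).

Per-block formulas:
  For a 2×2 Jordan block J_2(5): exp(t · J_2(5)) = e^(5t)·(I + t·N), where N is the 2×2 nilpotent shift.

After assembling e^{tJ} and conjugating by P, we get:

e^{tB} =
  [exp(5*t), t*exp(5*t)]
  [0, exp(5*t)]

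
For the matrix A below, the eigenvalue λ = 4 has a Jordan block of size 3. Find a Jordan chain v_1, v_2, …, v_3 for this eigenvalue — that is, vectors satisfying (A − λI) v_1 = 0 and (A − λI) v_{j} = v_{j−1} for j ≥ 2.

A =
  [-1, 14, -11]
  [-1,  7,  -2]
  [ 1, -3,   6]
A Jordan chain for λ = 4 of length 3:
v_1 = (5, 1, -1)ᵀ
v_2 = (14, 3, -3)ᵀ
v_3 = (0, 1, 0)ᵀ

Let N = A − (4)·I. We want v_3 with N^3 v_3 = 0 but N^2 v_3 ≠ 0; then v_{j-1} := N · v_j for j = 3, …, 2.

Pick v_3 = (0, 1, 0)ᵀ.
Then v_2 = N · v_3 = (14, 3, -3)ᵀ.
Then v_1 = N · v_2 = (5, 1, -1)ᵀ.

Sanity check: (A − (4)·I) v_1 = (0, 0, 0)ᵀ = 0. ✓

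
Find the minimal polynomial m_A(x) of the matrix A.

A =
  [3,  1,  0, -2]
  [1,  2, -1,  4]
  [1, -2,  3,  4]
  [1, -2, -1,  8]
x^3 - 12*x^2 + 48*x - 64

The characteristic polynomial is χ_A(x) = (x - 4)^4, so the eigenvalues are known. The minimal polynomial is
  m_A(x) = Π_λ (x − λ)^{k_λ}
where k_λ is the size of the *largest* Jordan block for λ (equivalently, the smallest k with (A − λI)^k v = 0 for every generalised eigenvector v of λ).

  λ = 4: largest Jordan block has size 3, contributing (x − 4)^3

So m_A(x) = (x - 4)^3 = x^3 - 12*x^2 + 48*x - 64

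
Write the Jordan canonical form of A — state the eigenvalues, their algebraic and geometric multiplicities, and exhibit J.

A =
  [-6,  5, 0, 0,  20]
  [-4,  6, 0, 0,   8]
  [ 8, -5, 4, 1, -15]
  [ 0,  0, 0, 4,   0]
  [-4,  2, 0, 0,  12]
J_2(4) ⊕ J_2(4) ⊕ J_1(4)

The characteristic polynomial is
  det(x·I − A) = x^5 - 20*x^4 + 160*x^3 - 640*x^2 + 1280*x - 1024 = (x - 4)^5

Eigenvalues and multiplicities (the geometric multiplicity of λ is n − rank(A − λI), which equals the number of Jordan blocks for λ):
  λ = 4: algebraic multiplicity = 5, geometric multiplicity = 3

Determining the block sizes for each eigenvalue:
  λ = 4: with am = 5 and gm = 3, the partition is not yet determined (e.g. several partitions of 5 into 3 parts exist). Let N = A − (4)·I. Computing rank(N^1) = 2, rank(N^2) = 0; the number of blocks of size ≥ j is rank(N^{j−1}) − rank(N^j), giving [3, 2]. So we have 2 block(s) of size 2, 1 block(s) of size 1 → block sizes [2, 2, 1]

Assembling the blocks gives a Jordan form
J =
  [4, 1, 0, 0, 0]
  [0, 4, 0, 0, 0]
  [0, 0, 4, 1, 0]
  [0, 0, 0, 4, 0]
  [0, 0, 0, 0, 4]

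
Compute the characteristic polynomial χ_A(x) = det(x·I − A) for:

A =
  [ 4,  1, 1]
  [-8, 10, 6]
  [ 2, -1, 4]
x^3 - 18*x^2 + 108*x - 216

Expanding det(x·I − A) (e.g. by cofactor expansion or by noting that A is similar to its Jordan form J, which has the same characteristic polynomial as A) gives
  χ_A(x) = x^3 - 18*x^2 + 108*x - 216
which factors as (x - 6)^3. The eigenvalues (with algebraic multiplicities) are λ = 6 with multiplicity 3.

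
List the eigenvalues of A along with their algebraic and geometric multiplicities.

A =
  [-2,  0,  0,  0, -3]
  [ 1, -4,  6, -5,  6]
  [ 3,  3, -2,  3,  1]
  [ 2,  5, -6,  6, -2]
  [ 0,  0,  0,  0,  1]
λ = -2: alg = 2, geom = 2; λ = 1: alg = 3, geom = 1

Step 1 — factor the characteristic polynomial to read off the algebraic multiplicities:
  χ_A(x) = (x - 1)^3*(x + 2)^2

Step 2 — compute geometric multiplicities via the rank-nullity identity g(λ) = n − rank(A − λI):
  rank(A − (-2)·I) = 3, so dim ker(A − (-2)·I) = n − 3 = 2
  rank(A − (1)·I) = 4, so dim ker(A − (1)·I) = n − 4 = 1

Summary:
  λ = -2: algebraic multiplicity = 2, geometric multiplicity = 2
  λ = 1: algebraic multiplicity = 3, geometric multiplicity = 1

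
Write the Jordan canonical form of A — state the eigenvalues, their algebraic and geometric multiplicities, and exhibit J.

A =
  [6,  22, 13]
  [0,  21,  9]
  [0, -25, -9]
J_3(6)

The characteristic polynomial is
  det(x·I − A) = x^3 - 18*x^2 + 108*x - 216 = (x - 6)^3

Eigenvalues and multiplicities (the geometric multiplicity of λ is n − rank(A − λI), which equals the number of Jordan blocks for λ):
  λ = 6: algebraic multiplicity = 3, geometric multiplicity = 1

Determining the block sizes for each eigenvalue:
  λ = 6: one block (gm = 1), so the single block has size am = 3 → block sizes [3]

Assembling the blocks gives a Jordan form
J =
  [6, 1, 0]
  [0, 6, 1]
  [0, 0, 6]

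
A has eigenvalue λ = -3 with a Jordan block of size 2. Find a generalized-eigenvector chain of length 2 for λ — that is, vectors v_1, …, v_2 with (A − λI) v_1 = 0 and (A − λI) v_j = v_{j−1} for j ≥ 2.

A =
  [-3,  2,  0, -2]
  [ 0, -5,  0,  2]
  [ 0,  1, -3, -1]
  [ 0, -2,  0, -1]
A Jordan chain for λ = -3 of length 2:
v_1 = (2, -2, 1, -2)ᵀ
v_2 = (0, 1, 0, 0)ᵀ

Let N = A − (-3)·I. We want v_2 with N^2 v_2 = 0 but N^1 v_2 ≠ 0; then v_{j-1} := N · v_j for j = 2, …, 2.

Pick v_2 = (0, 1, 0, 0)ᵀ.
Then v_1 = N · v_2 = (2, -2, 1, -2)ᵀ.

Sanity check: (A − (-3)·I) v_1 = (0, 0, 0, 0)ᵀ = 0. ✓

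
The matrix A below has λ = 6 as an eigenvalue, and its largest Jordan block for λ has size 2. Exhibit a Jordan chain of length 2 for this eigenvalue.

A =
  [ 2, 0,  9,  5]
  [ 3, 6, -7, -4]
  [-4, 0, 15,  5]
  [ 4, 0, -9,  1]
A Jordan chain for λ = 6 of length 2:
v_1 = (-4, 3, -4, 4)ᵀ
v_2 = (1, 0, 0, 0)ᵀ

Let N = A − (6)·I. We want v_2 with N^2 v_2 = 0 but N^1 v_2 ≠ 0; then v_{j-1} := N · v_j for j = 2, …, 2.

Pick v_2 = (1, 0, 0, 0)ᵀ.
Then v_1 = N · v_2 = (-4, 3, -4, 4)ᵀ.

Sanity check: (A − (6)·I) v_1 = (0, 0, 0, 0)ᵀ = 0. ✓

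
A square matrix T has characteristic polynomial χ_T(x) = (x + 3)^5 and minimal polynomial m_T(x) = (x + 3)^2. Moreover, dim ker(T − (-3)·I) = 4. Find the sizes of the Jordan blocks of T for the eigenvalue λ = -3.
Block sizes for λ = -3: [2, 1, 1, 1]

Step 1 — from the characteristic polynomial, algebraic multiplicity of λ = -3 is 5. From dim ker(T − (-3)·I) = 4, there are exactly 4 Jordan blocks for λ = -3.
Step 2 — from the minimal polynomial, the factor (x + 3)^2 tells us the largest block for λ = -3 has size 2.
Step 3 — with total size 5, 4 blocks, and largest block 2, the block sizes (in nonincreasing order) are [2, 1, 1, 1].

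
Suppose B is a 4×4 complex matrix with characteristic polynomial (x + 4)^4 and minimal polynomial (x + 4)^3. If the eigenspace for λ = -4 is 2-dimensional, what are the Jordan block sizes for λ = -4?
Block sizes for λ = -4: [3, 1]

Step 1 — from the characteristic polynomial, algebraic multiplicity of λ = -4 is 4. From dim ker(B − (-4)·I) = 2, there are exactly 2 Jordan blocks for λ = -4.
Step 2 — from the minimal polynomial, the factor (x + 4)^3 tells us the largest block for λ = -4 has size 3.
Step 3 — with total size 4, 2 blocks, and largest block 3, the block sizes (in nonincreasing order) are [3, 1].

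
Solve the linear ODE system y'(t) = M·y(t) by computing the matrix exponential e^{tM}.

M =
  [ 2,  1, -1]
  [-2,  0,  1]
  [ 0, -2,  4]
e^{tM} =
  [-t^2*exp(2*t) + exp(2*t), t*exp(2*t), -t^2*exp(2*t)/2 - t*exp(2*t)]
  [2*t^2*exp(2*t) - 2*t*exp(2*t), -2*t*exp(2*t) + exp(2*t), t^2*exp(2*t) + t*exp(2*t)]
  [2*t^2*exp(2*t), -2*t*exp(2*t), t^2*exp(2*t) + 2*t*exp(2*t) + exp(2*t)]

Strategy: write M = P · J · P⁻¹ where J is a Jordan canonical form, so e^{tM} = P · e^{tJ} · P⁻¹, and e^{tJ} can be computed block-by-block.

M has Jordan form
J =
  [2, 1, 0]
  [0, 2, 1]
  [0, 0, 2]
(up to reordering of blocks).

Per-block formulas:
  For a 3×3 Jordan block J_3(2): exp(t · J_3(2)) = e^(2t)·(I + t·N + (t^2/2)·N^2), where N is the 3×3 nilpotent shift.

After assembling e^{tJ} and conjugating by P, we get:

e^{tM} =
  [-t^2*exp(2*t) + exp(2*t), t*exp(2*t), -t^2*exp(2*t)/2 - t*exp(2*t)]
  [2*t^2*exp(2*t) - 2*t*exp(2*t), -2*t*exp(2*t) + exp(2*t), t^2*exp(2*t) + t*exp(2*t)]
  [2*t^2*exp(2*t), -2*t*exp(2*t), t^2*exp(2*t) + 2*t*exp(2*t) + exp(2*t)]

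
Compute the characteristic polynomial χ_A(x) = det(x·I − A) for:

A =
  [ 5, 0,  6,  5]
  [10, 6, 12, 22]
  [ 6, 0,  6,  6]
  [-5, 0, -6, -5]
x^4 - 12*x^3 + 36*x^2

Expanding det(x·I − A) (e.g. by cofactor expansion or by noting that A is similar to its Jordan form J, which has the same characteristic polynomial as A) gives
  χ_A(x) = x^4 - 12*x^3 + 36*x^2
which factors as x^2*(x - 6)^2. The eigenvalues (with algebraic multiplicities) are λ = 0 with multiplicity 2, λ = 6 with multiplicity 2.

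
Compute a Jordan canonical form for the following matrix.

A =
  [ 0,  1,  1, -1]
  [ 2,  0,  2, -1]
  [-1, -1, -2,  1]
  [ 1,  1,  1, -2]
J_3(-1) ⊕ J_1(-1)

The characteristic polynomial is
  det(x·I − A) = x^4 + 4*x^3 + 6*x^2 + 4*x + 1 = (x + 1)^4

Eigenvalues and multiplicities (the geometric multiplicity of λ is n − rank(A − λI), which equals the number of Jordan blocks for λ):
  λ = -1: algebraic multiplicity = 4, geometric multiplicity = 2

Determining the block sizes for each eigenvalue:
  λ = -1: with am = 4 and gm = 2, the partition is not yet determined (e.g. several partitions of 4 into 2 parts exist). Let N = A − (-1)·I. Computing rank(N^1) = 2, rank(N^2) = 1, rank(N^3) = 0; the number of blocks of size ≥ j is rank(N^{j−1}) − rank(N^j), giving [2, 1, 1]. So we have 1 block(s) of size 3, 1 block(s) of size 1 → block sizes [3, 1]

Assembling the blocks gives a Jordan form
J =
  [-1,  1,  0,  0]
  [ 0, -1,  1,  0]
  [ 0,  0, -1,  0]
  [ 0,  0,  0, -1]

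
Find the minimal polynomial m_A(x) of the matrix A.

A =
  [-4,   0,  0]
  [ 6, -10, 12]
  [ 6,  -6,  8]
x^2 + 2*x - 8

The characteristic polynomial is χ_A(x) = (x - 2)*(x + 4)^2, so the eigenvalues are known. The minimal polynomial is
  m_A(x) = Π_λ (x − λ)^{k_λ}
where k_λ is the size of the *largest* Jordan block for λ (equivalently, the smallest k with (A − λI)^k v = 0 for every generalised eigenvector v of λ).

  λ = -4: largest Jordan block has size 1, contributing (x + 4)
  λ = 2: largest Jordan block has size 1, contributing (x − 2)

So m_A(x) = (x - 2)*(x + 4) = x^2 + 2*x - 8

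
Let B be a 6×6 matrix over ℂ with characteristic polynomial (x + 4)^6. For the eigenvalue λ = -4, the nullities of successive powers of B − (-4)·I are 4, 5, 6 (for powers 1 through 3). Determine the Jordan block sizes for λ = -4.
Block sizes for λ = -4: [3, 1, 1, 1]

From the dimensions of kernels of powers, the number of Jordan blocks of size at least j is d_j − d_{j−1} where d_j = dim ker(N^j) (with d_0 = 0). Computing the differences gives [4, 1, 1].
The number of blocks of size exactly k is (#blocks of size ≥ k) − (#blocks of size ≥ k + 1), so the partition is: 3 block(s) of size 1, 1 block(s) of size 3.
In nonincreasing order the block sizes are [3, 1, 1, 1].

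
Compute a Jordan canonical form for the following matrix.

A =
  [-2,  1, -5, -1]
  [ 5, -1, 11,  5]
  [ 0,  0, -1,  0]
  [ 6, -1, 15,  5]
J_3(-1) ⊕ J_1(4)

The characteristic polynomial is
  det(x·I − A) = x^4 - x^3 - 9*x^2 - 11*x - 4 = (x - 4)*(x + 1)^3

Eigenvalues and multiplicities (the geometric multiplicity of λ is n − rank(A − λI), which equals the number of Jordan blocks for λ):
  λ = -1: algebraic multiplicity = 3, geometric multiplicity = 1
  λ = 4: algebraic multiplicity = 1, geometric multiplicity = 1

Determining the block sizes for each eigenvalue:
  λ = -1: one block (gm = 1), so the single block has size am = 3 → block sizes [3]
  λ = 4: one block (gm = 1), so the single block has size am = 1 → block sizes [1]

Assembling the blocks gives a Jordan form
J =
  [-1,  1,  0, 0]
  [ 0, -1,  1, 0]
  [ 0,  0, -1, 0]
  [ 0,  0,  0, 4]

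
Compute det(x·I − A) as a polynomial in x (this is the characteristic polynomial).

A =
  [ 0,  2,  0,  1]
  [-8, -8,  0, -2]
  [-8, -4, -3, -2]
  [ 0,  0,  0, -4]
x^4 + 15*x^3 + 84*x^2 + 208*x + 192

Expanding det(x·I − A) (e.g. by cofactor expansion or by noting that A is similar to its Jordan form J, which has the same characteristic polynomial as A) gives
  χ_A(x) = x^4 + 15*x^3 + 84*x^2 + 208*x + 192
which factors as (x + 3)*(x + 4)^3. The eigenvalues (with algebraic multiplicities) are λ = -4 with multiplicity 3, λ = -3 with multiplicity 1.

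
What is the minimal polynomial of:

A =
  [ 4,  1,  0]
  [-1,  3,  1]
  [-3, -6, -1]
x^3 - 6*x^2 + 12*x - 8

The characteristic polynomial is χ_A(x) = (x - 2)^3, so the eigenvalues are known. The minimal polynomial is
  m_A(x) = Π_λ (x − λ)^{k_λ}
where k_λ is the size of the *largest* Jordan block for λ (equivalently, the smallest k with (A − λI)^k v = 0 for every generalised eigenvector v of λ).

  λ = 2: largest Jordan block has size 3, contributing (x − 2)^3

So m_A(x) = (x - 2)^3 = x^3 - 6*x^2 + 12*x - 8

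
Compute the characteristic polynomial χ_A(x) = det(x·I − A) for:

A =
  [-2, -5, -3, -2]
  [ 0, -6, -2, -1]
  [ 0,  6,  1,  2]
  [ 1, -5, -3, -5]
x^4 + 12*x^3 + 54*x^2 + 108*x + 81

Expanding det(x·I − A) (e.g. by cofactor expansion or by noting that A is similar to its Jordan form J, which has the same characteristic polynomial as A) gives
  χ_A(x) = x^4 + 12*x^3 + 54*x^2 + 108*x + 81
which factors as (x + 3)^4. The eigenvalues (with algebraic multiplicities) are λ = -3 with multiplicity 4.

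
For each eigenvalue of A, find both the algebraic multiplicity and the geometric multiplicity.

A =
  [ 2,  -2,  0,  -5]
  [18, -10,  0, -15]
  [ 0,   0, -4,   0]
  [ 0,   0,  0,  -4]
λ = -4: alg = 4, geom = 3

Step 1 — factor the characteristic polynomial to read off the algebraic multiplicities:
  χ_A(x) = (x + 4)^4

Step 2 — compute geometric multiplicities via the rank-nullity identity g(λ) = n − rank(A − λI):
  rank(A − (-4)·I) = 1, so dim ker(A − (-4)·I) = n − 1 = 3

Summary:
  λ = -4: algebraic multiplicity = 4, geometric multiplicity = 3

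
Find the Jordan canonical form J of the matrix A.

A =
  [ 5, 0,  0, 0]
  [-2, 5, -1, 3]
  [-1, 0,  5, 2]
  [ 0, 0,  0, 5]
J_3(5) ⊕ J_1(5)

The characteristic polynomial is
  det(x·I − A) = x^4 - 20*x^3 + 150*x^2 - 500*x + 625 = (x - 5)^4

Eigenvalues and multiplicities (the geometric multiplicity of λ is n − rank(A − λI), which equals the number of Jordan blocks for λ):
  λ = 5: algebraic multiplicity = 4, geometric multiplicity = 2

Determining the block sizes for each eigenvalue:
  λ = 5: with am = 4 and gm = 2, the partition is not yet determined (e.g. several partitions of 4 into 2 parts exist). Let N = A − (5)·I. Computing rank(N^1) = 2, rank(N^2) = 1, rank(N^3) = 0; the number of blocks of size ≥ j is rank(N^{j−1}) − rank(N^j), giving [2, 1, 1]. So we have 1 block(s) of size 3, 1 block(s) of size 1 → block sizes [3, 1]

Assembling the blocks gives a Jordan form
J =
  [5, 1, 0, 0]
  [0, 5, 1, 0]
  [0, 0, 5, 0]
  [0, 0, 0, 5]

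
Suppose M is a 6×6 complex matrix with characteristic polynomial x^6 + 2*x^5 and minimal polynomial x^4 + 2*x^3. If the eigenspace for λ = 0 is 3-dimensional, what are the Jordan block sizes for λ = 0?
Block sizes for λ = 0: [3, 1, 1]

Step 1 — from the characteristic polynomial, algebraic multiplicity of λ = 0 is 5. From dim ker(M − (0)·I) = 3, there are exactly 3 Jordan blocks for λ = 0.
Step 2 — from the minimal polynomial, the factor (x − 0)^3 tells us the largest block for λ = 0 has size 3.
Step 3 — with total size 5, 3 blocks, and largest block 3, the block sizes (in nonincreasing order) are [3, 1, 1].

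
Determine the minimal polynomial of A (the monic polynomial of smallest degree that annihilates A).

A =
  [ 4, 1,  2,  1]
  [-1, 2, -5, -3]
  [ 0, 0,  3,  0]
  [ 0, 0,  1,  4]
x^4 - 13*x^3 + 63*x^2 - 135*x + 108

The characteristic polynomial is χ_A(x) = (x - 4)*(x - 3)^3, so the eigenvalues are known. The minimal polynomial is
  m_A(x) = Π_λ (x − λ)^{k_λ}
where k_λ is the size of the *largest* Jordan block for λ (equivalently, the smallest k with (A − λI)^k v = 0 for every generalised eigenvector v of λ).

  λ = 3: largest Jordan block has size 3, contributing (x − 3)^3
  λ = 4: largest Jordan block has size 1, contributing (x − 4)

So m_A(x) = (x - 4)*(x - 3)^3 = x^4 - 13*x^3 + 63*x^2 - 135*x + 108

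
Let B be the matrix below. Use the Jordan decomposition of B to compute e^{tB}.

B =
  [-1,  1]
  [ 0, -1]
e^{tB} =
  [exp(-t), t*exp(-t)]
  [0, exp(-t)]

Strategy: write B = P · J · P⁻¹ where J is a Jordan canonical form, so e^{tB} = P · e^{tJ} · P⁻¹, and e^{tJ} can be computed block-by-block.

B has Jordan form
J =
  [-1,  1]
  [ 0, -1]
(up to reordering of blocks).

Per-block formulas:
  For a 2×2 Jordan block J_2(-1): exp(t · J_2(-1)) = e^(-1t)·(I + t·N), where N is the 2×2 nilpotent shift.

After assembling e^{tJ} and conjugating by P, we get:

e^{tB} =
  [exp(-t), t*exp(-t)]
  [0, exp(-t)]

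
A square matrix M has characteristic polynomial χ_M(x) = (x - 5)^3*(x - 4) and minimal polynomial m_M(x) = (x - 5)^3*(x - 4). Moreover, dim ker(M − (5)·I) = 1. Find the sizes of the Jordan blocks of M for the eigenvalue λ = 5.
Block sizes for λ = 5: [3]

Step 1 — from the characteristic polynomial, algebraic multiplicity of λ = 5 is 3. From dim ker(M − (5)·I) = 1, there are exactly 1 Jordan blocks for λ = 5.
Step 2 — from the minimal polynomial, the factor (x − 5)^3 tells us the largest block for λ = 5 has size 3.
Step 3 — with total size 3, 1 blocks, and largest block 3, the block sizes (in nonincreasing order) are [3].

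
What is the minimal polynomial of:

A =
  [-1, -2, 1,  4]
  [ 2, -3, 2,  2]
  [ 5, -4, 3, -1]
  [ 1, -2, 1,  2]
x^3 - 3*x + 2

The characteristic polynomial is χ_A(x) = (x - 1)^3*(x + 2), so the eigenvalues are known. The minimal polynomial is
  m_A(x) = Π_λ (x − λ)^{k_λ}
where k_λ is the size of the *largest* Jordan block for λ (equivalently, the smallest k with (A − λI)^k v = 0 for every generalised eigenvector v of λ).

  λ = -2: largest Jordan block has size 1, contributing (x + 2)
  λ = 1: largest Jordan block has size 2, contributing (x − 1)^2

So m_A(x) = (x - 1)^2*(x + 2) = x^3 - 3*x + 2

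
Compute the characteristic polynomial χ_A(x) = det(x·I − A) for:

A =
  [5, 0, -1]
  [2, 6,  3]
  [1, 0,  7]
x^3 - 18*x^2 + 108*x - 216

Expanding det(x·I − A) (e.g. by cofactor expansion or by noting that A is similar to its Jordan form J, which has the same characteristic polynomial as A) gives
  χ_A(x) = x^3 - 18*x^2 + 108*x - 216
which factors as (x - 6)^3. The eigenvalues (with algebraic multiplicities) are λ = 6 with multiplicity 3.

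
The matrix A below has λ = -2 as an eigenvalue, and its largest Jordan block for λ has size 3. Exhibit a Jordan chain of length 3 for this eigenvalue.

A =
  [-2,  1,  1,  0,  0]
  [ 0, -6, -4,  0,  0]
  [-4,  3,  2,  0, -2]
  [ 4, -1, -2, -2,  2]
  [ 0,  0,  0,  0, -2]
A Jordan chain for λ = -2 of length 3:
v_1 = (-4, 16, -16, 8, 0)ᵀ
v_2 = (0, 0, -4, 4, 0)ᵀ
v_3 = (1, 0, 0, 0, 0)ᵀ

Let N = A − (-2)·I. We want v_3 with N^3 v_3 = 0 but N^2 v_3 ≠ 0; then v_{j-1} := N · v_j for j = 3, …, 2.

Pick v_3 = (1, 0, 0, 0, 0)ᵀ.
Then v_2 = N · v_3 = (0, 0, -4, 4, 0)ᵀ.
Then v_1 = N · v_2 = (-4, 16, -16, 8, 0)ᵀ.

Sanity check: (A − (-2)·I) v_1 = (0, 0, 0, 0, 0)ᵀ = 0. ✓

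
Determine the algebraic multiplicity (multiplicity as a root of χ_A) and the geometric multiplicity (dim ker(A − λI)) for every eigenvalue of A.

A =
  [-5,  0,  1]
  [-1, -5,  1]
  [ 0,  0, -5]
λ = -5: alg = 3, geom = 1

Step 1 — factor the characteristic polynomial to read off the algebraic multiplicities:
  χ_A(x) = (x + 5)^3

Step 2 — compute geometric multiplicities via the rank-nullity identity g(λ) = n − rank(A − λI):
  rank(A − (-5)·I) = 2, so dim ker(A − (-5)·I) = n − 2 = 1

Summary:
  λ = -5: algebraic multiplicity = 3, geometric multiplicity = 1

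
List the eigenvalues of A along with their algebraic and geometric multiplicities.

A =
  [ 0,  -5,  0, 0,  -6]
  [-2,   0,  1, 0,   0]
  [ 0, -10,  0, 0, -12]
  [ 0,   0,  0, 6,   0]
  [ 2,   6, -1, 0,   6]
λ = 0: alg = 3, geom = 1; λ = 6: alg = 2, geom = 2

Step 1 — factor the characteristic polynomial to read off the algebraic multiplicities:
  χ_A(x) = x^3*(x - 6)^2

Step 2 — compute geometric multiplicities via the rank-nullity identity g(λ) = n − rank(A − λI):
  rank(A − (0)·I) = 4, so dim ker(A − (0)·I) = n − 4 = 1
  rank(A − (6)·I) = 3, so dim ker(A − (6)·I) = n − 3 = 2

Summary:
  λ = 0: algebraic multiplicity = 3, geometric multiplicity = 1
  λ = 6: algebraic multiplicity = 2, geometric multiplicity = 2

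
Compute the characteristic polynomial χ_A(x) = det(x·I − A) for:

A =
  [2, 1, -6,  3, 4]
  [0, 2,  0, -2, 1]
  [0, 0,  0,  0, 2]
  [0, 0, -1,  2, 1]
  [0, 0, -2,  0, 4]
x^5 - 10*x^4 + 40*x^3 - 80*x^2 + 80*x - 32

Expanding det(x·I − A) (e.g. by cofactor expansion or by noting that A is similar to its Jordan form J, which has the same characteristic polynomial as A) gives
  χ_A(x) = x^5 - 10*x^4 + 40*x^3 - 80*x^2 + 80*x - 32
which factors as (x - 2)^5. The eigenvalues (with algebraic multiplicities) are λ = 2 with multiplicity 5.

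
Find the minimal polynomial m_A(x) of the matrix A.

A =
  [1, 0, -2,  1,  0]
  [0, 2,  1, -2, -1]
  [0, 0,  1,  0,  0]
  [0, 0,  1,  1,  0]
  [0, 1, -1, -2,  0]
x^3 - 3*x^2 + 3*x - 1

The characteristic polynomial is χ_A(x) = (x - 1)^5, so the eigenvalues are known. The minimal polynomial is
  m_A(x) = Π_λ (x − λ)^{k_λ}
where k_λ is the size of the *largest* Jordan block for λ (equivalently, the smallest k with (A − λI)^k v = 0 for every generalised eigenvector v of λ).

  λ = 1: largest Jordan block has size 3, contributing (x − 1)^3

So m_A(x) = (x - 1)^3 = x^3 - 3*x^2 + 3*x - 1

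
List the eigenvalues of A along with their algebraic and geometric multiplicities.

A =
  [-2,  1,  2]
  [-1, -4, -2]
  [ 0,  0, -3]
λ = -3: alg = 3, geom = 2

Step 1 — factor the characteristic polynomial to read off the algebraic multiplicities:
  χ_A(x) = (x + 3)^3

Step 2 — compute geometric multiplicities via the rank-nullity identity g(λ) = n − rank(A − λI):
  rank(A − (-3)·I) = 1, so dim ker(A − (-3)·I) = n − 1 = 2

Summary:
  λ = -3: algebraic multiplicity = 3, geometric multiplicity = 2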